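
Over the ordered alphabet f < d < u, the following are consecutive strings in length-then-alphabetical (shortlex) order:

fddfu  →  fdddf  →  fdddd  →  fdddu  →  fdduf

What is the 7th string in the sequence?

fdduu

Stepping forward 2 times from fdduf: fdduf → fddud, then the target.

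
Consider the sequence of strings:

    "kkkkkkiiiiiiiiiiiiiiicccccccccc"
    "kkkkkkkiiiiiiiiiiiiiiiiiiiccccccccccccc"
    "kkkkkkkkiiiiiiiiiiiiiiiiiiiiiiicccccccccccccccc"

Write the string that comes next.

The n-th term is n+3 k's then 4n+3 i's then 3n+1 c's, where the shown terms are n = 3, 4, 5.
For the next term, n = 6, so the run lengths are 9, 27, 19.

kkkkkkkkkiiiiiiiiiiiiiiiiiiiiiiiiiiiccccccccccccccccccc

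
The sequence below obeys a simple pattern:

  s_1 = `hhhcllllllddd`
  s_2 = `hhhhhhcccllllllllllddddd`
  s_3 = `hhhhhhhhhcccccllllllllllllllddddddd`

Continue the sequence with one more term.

Each string has the form h^{3n} c^{2n-1} l^{4n+2} d^{2n+1} (n = 1, 2, …).
For the next term, n = 4, so the run lengths are 12, 7, 18, 9.

hhhhhhhhhhhhcccccccllllllllllllllllllddddddddd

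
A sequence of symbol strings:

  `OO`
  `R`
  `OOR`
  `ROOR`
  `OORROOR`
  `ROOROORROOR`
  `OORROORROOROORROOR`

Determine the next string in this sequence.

From term 3 onward, concatenate the second-to-last term with the last: OO·R = OOR, R·OOR = ROOR, …
Continuing: ROOROORROOR · OORROORROOROORROOR gives term 8.

ROOROORROOROORROORROOROORROOR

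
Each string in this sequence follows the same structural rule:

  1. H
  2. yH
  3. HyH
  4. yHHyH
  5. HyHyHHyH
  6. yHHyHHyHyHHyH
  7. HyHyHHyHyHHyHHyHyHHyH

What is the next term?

Each term (from the third on) is the two preceding terms concatenated in order: term 3 = H·yH = HyH.
Continuing: yHHyHHyHyHHyH · HyHyHHyHyHHyHHyHyHHyH gives term 8.

yHHyHHyHyHHyHHyHyHHyHyHHyHHyHyHHyH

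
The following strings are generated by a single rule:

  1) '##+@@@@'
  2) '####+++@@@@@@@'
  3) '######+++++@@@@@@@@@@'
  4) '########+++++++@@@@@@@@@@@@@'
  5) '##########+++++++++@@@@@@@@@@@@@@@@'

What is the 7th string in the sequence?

The n-th term is 2n #'s then 2n-1 +'s then 3n+1 @'s (n = 1, 2, …).
For term 7, n = 7, so the run lengths are 14, 13, 22.

##############+++++++++++++@@@@@@@@@@@@@@@@@@@@@@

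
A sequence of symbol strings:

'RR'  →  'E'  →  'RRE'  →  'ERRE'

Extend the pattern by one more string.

This is a Fibonacci-style word recurrence s(k) = s(k−2)·s(k−1): e.g. RR·E = RRE.
Continuing: RRE · ERRE gives term 5.

RREERRE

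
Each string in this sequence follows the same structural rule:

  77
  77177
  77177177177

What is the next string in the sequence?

Each string is two copies of the previous one joined by '1'.
So the next term is two copies of 77177177177 with '1' between the halves.

77177177177177177177177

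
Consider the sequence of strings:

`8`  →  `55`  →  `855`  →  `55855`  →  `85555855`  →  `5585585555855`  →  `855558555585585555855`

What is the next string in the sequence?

Each term (from the third on) is the two preceding terms concatenated in order: term 3 = 8·55 = 855.
The next term joins 5585585555855 and 855558555585585555855.

5585585555855855558555585585555855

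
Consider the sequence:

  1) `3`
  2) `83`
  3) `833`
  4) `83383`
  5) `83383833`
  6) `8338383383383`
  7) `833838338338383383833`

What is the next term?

8338383383383833838338338383383383

This is a Fibonacci-style word recurrence s(k) = s(k−1)·s(k−2): e.g. 83·3 = 833.
So term 8 is 833838338338383383833·8338383383383.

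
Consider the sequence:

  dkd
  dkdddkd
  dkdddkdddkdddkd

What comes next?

dkdddkdddkdddkdddkdddkdddkdddkd

Each string is two copies of the previous one joined by 'd'.
So the next term is two copies of dkdddkdddkdddkd with 'd' between the halves.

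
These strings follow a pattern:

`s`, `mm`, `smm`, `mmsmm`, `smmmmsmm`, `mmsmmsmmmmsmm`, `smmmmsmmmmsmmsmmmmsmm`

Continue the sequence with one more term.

mmsmmsmmmmsmmsmmmmsmmmmsmmsmmmmsmm

Each term (from the third on) is the two preceding terms concatenated in order: term 3 = s·mm = smm.
The next term joins mmsmmsmmmmsmm and smmmmsmmmmsmmsmmmmsmm.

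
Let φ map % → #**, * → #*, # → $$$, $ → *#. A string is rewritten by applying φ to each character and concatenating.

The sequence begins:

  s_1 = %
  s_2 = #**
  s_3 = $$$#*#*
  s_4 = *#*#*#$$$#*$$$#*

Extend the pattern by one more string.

#*$$$#*$$$#*$$$*#*#*#$$$#**#*#*#$$$#*

Replace each of the 16 characters of *#*#*#$$$#*$$$#* in place — #* $$$ #* $$$ #* $$$ *# *# *# $$$ #* *# *# *# $$$ #* — and concatenate.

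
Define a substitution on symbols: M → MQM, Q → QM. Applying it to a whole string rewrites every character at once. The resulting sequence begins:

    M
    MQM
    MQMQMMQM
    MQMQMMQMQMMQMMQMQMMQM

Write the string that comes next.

MQMQMMQMQMMQMMQMQMMQMQMMQMMQMQMMQMMQMQMMQMQMMQMMQMQMMQM

Applying the rule to each of the 21 symbols of MQMQMMQMQMMQMMQMQMMQM gives the pieces MQM QM MQM QM MQM MQM QM MQM QM MQM MQM QM MQM MQM QM MQM QM MQM MQM QM MQM, which concatenate to the answer.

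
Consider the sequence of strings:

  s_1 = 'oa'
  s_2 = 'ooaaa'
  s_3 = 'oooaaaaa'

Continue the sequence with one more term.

Each string has the form o^{n} a^{2n-1} (n = 1, 2, …).
Setting n = 4 gives 4, 7 characters in each block.

ooooaaaaaaa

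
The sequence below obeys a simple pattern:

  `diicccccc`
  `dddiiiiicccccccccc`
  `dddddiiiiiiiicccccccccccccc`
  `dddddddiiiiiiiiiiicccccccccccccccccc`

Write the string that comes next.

Term n consists of 2n-1 d's, followed by 3n-1 i's, followed by 4n+2 c's (n = 1, 2, …).
For the next term, n = 5, so the run lengths are 9, 14, 22.

dddddddddiiiiiiiiiiiiiicccccccccccccccccccccc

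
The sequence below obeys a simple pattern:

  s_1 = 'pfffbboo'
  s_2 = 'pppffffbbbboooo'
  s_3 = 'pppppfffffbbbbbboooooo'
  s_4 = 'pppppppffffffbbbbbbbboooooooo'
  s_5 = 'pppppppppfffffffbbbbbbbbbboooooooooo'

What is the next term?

Term n consists of 2n-1 p's, followed by n+2 f's, followed by 2n b's, followed by 2n o's (n = 1, 2, …).
Setting n = 6 gives 11, 8, 12, 12 characters in each block.

pppppppppppffffffffbbbbbbbbbbbboooooooooooo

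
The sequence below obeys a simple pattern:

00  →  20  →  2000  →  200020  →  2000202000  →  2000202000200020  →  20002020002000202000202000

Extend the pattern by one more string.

Each term (from the third on) is the previous term followed by the one before it: term 3 = 20·00 = 2000.
So term 8 is 20002020002000202000202000·2000202000200020.

200020200020002020002020002000202000200020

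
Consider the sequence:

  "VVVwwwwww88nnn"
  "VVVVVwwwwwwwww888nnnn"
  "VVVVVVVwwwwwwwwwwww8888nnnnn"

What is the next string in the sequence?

The n-th term is 2n-1 V's then 3n w's then n 8's then n+1 n's, where the shown terms are n = 2, 3, 4.
Setting n = 5 gives 9, 15, 5, 6 characters in each block.

VVVVVVVVVwwwwwwwwwwwwwww88888nnnnnn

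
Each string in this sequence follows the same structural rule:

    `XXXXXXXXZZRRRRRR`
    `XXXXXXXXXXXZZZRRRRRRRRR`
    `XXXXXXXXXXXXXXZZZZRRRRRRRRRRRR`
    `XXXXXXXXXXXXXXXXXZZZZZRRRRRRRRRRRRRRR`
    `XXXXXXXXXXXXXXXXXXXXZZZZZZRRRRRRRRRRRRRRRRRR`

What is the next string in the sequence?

Each string has the form X^{3n+2} Z^{n} R^{3n}, where the shown terms are n = 2, 3, 4, 5, 6.
At n = 7 the blocks have lengths 23, 7, 21.

XXXXXXXXXXXXXXXXXXXXXXXZZZZZZZRRRRRRRRRRRRRRRRRRRRR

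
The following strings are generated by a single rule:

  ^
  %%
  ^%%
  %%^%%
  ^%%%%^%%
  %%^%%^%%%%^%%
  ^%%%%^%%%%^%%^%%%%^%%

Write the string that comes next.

From term 3 onward, concatenate the second-to-last term with the last: ^·%% = ^%%, %%·^%% = %%^%%, …
Continuing: %%^%%^%%%%^%% · ^%%%%^%%%%^%%^%%%%^%% gives term 8.

%%^%%^%%%%^%%^%%%%^%%%%^%%^%%%%^%%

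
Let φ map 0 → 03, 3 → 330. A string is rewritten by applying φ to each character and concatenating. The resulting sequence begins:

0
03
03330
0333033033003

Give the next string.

0333033033003330330033303300303330

Applying the rule to each of the 13 symbols of 0333033033003 gives the pieces 03 330 330 330 03 330 330 03 330 330 03 03 330, which concatenate to the answer.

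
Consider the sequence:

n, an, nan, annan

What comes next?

Each term (from the third on) is the two preceding terms concatenated in order: term 3 = n·an = nan.
So term 5 is nan·annan.

nanannan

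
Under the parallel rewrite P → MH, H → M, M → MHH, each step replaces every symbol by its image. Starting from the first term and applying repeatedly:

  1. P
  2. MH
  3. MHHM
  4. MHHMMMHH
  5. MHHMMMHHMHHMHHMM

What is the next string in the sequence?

MHHMMMHHMHHMHHMMMHHMMMHHMMMHHMHH

φ(MHHMMMHHMHHMHHMM) expands symbol-by-symbol to MHH M M MHH MHH MHH M M MHH M M MHH M M MHH MHH; joining the 16 pieces gives the next term.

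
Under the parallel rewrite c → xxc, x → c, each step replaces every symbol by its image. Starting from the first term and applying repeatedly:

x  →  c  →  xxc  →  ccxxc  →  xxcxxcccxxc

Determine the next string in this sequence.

ccxxcccxxcxxcxxcccxxc

Rewriting each symbol of xxcxxcccxxc: x→c, x→c, c→xxc, x→c, x→c, c→xxc, c→xxc, c→xxc, x→c, x→c, c→xxc, which concatenates to c c xxc c c xxc xxc xxc c c xxc.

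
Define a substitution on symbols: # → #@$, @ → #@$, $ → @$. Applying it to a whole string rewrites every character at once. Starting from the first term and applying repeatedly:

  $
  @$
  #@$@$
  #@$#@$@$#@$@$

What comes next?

Rewriting the 13 symbols of #@$#@$@$#@$@$ one by one yields #@$ #@$ @$ #@$ #@$ @$ #@$ @$ #@$ #@$ @$ #@$ @$; concatenated:

#@$#@$@$#@$#@$@$#@$@$#@$#@$@$#@$@$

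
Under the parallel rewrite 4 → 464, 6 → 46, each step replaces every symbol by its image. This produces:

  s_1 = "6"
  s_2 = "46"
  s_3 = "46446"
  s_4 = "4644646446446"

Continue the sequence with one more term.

Rewriting the 13 symbols of 4644646446446 one by one yields 464 46 464 464 46 464 46 464 464 46 464 464 46; concatenated:

4644646446446464464644644646446446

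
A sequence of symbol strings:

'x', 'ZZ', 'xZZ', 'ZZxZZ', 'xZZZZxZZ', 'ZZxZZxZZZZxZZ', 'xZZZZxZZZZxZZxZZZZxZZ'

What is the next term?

ZZxZZxZZZZxZZxZZZZxZZZZxZZxZZZZxZZ

This is a Fibonacci-style word recurrence s(k) = s(k−2)·s(k−1): e.g. x·ZZ = xZZ.
The next term joins ZZxZZxZZZZxZZ and xZZZZxZZZZxZZxZZZZxZZ.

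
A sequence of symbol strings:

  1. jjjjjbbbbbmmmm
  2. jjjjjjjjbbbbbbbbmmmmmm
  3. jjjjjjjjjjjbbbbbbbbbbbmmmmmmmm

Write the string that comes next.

jjjjjjjjjjjjjjbbbbbbbbbbbbbbmmmmmmmmmm

Each string has the form j^{3n-1} b^{3n-1} m^{2n}, where the shown terms are n = 2, 3, 4.
Setting n = 5 gives 14, 14, 10 characters in each block.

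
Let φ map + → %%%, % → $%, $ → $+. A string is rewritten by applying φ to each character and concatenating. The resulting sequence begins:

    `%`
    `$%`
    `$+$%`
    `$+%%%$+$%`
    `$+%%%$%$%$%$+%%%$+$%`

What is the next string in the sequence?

$+%%%$%$%$%$+$%$+$%$+$%$+%%%$%$%$%$+%%%$+$%

Applying the rule to each of the 20 symbols of $+%%%$%$%$%$+%%%$+$% gives the pieces $+ %%% $% $% $% $+ $% $+ $% $+ $% $+ %%% $% $% $% $+ %%% $+ $%, which concatenate to the answer.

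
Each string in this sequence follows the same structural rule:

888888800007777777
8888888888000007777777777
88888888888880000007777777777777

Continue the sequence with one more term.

Reading off run lengths: 8 runs 7, 10, 13; 0 runs 4, 5, 6; 7 runs 7, 10, 13 — each is linear in n, where the shown terms are n = 2, 3, 4.
For the next term, n = 5, so the run lengths are 16, 7, 16.

888888888888888800000007777777777777777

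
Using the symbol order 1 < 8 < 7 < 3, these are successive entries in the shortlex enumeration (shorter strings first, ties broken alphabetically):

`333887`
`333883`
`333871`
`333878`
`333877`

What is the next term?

333873

Find the rightmost character of 333877 below 3, bump it to the next letter, and reset everything to its right to 1.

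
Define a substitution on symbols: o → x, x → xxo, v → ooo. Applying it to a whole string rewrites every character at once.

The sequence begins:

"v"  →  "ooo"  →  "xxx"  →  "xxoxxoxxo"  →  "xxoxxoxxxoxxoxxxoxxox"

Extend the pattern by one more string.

xxoxxoxxxoxxoxxxoxxoxxoxxxoxxoxxxoxxoxxoxxxoxxoxxxo

Replace each of the 21 characters of xxoxxoxxxoxxoxxxoxxox in place — xxo xxo x xxo xxo x xxo xxo xxo x xxo xxo x xxo xxo xxo x xxo xxo x xxo — and concatenate.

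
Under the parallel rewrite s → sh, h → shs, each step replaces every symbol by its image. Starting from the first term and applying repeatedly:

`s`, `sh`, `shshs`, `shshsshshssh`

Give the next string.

Apply φ to shshsshshssh symbol by symbol: s→sh, h→shs, s→sh, h→shs, s→sh, s→sh, h→shs, s→sh, h→shs, s→sh, s→sh, h→shs; joined: sh shs sh shs sh sh shs sh shs sh sh shs.

shshsshshsshshshsshshsshshshs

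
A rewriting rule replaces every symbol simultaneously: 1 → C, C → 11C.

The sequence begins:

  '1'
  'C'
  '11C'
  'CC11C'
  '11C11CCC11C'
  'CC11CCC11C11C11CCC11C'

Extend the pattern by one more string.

11C11CCC11C11C11CCC11CCC11CCC11C11C11CCC11C

φ(CC11CCC11C11C11CCC11C) expands symbol-by-symbol to 11C 11C C C 11C 11C 11C C C 11C C C 11C C C 11C 11C 11C C C 11C; joining the 21 pieces gives the next term.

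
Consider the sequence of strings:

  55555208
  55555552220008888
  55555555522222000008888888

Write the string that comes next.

55555555555222222200000008888888888

The n-th term is 2n+3 5's then 2n-1 2's then 2n-1 0's then 3n-2 8's (n = 1, 2, …).
For the next term, n = 4, so the run lengths are 11, 7, 7, 10.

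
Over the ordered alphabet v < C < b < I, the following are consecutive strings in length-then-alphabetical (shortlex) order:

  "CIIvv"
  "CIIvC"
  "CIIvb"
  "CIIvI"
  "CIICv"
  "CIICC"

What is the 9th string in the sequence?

Continuing the enumeration 3 steps past CIICC: CIICC → CIICb → CIICI → (answer).

CIIbv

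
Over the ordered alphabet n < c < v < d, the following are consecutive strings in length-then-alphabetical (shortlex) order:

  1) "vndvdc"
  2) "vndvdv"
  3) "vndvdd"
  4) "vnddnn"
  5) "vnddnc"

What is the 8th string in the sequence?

Advancing 3 positions from vnddnc through vnddnc → vnddnv → vnddnd reaches term 8.

vnddcn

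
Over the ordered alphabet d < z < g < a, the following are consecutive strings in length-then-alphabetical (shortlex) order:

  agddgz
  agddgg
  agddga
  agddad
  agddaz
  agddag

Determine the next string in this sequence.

agddaa

Treat agddag as a base-4 numeral over the given alphabet and add one, carrying through any trailing a's.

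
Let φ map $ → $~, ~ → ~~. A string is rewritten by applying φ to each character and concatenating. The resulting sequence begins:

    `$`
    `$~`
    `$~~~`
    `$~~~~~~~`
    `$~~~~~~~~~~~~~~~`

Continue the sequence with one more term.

Replace each of the 16 characters of $~~~~~~~~~~~~~~~ in place — $~ ~~ ~~ ~~ ~~ ~~ ~~ ~~ ~~ ~~ ~~ ~~ ~~ ~~ ~~ ~~ — and concatenate.

$~~~~~~~~~~~~~~~~~~~~~~~~~~~~~~~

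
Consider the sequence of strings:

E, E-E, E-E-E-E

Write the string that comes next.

s(k+1) = s(k)·-·s(k) — each term doubles the last with '-' between the halves.
One more doubling of E-E-E-E gives the answer.

E-E-E-E-E-E-E-E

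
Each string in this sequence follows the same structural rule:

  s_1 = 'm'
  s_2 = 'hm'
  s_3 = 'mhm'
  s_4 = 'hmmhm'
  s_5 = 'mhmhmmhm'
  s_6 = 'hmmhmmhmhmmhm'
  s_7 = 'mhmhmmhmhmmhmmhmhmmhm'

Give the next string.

hmmhmmhmhmmhmmhmhmmhmhmmhmmhmhmmhm

Each term (from the third on) is the two preceding terms concatenated in order: term 3 = m·hm = mhm.
Continuing: hmmhmmhmhmmhm · mhmhmmhmhmmhmmhmhmmhm gives term 8.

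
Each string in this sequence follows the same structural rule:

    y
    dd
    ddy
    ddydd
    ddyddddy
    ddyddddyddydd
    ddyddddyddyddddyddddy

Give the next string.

ddyddddyddyddddyddddyddyddddyddydd

This is a Fibonacci-style word recurrence s(k) = s(k−1)·s(k−2): e.g. dd·y = ddy.
The next term joins ddyddddyddyddddyddddy and ddyddddyddydd.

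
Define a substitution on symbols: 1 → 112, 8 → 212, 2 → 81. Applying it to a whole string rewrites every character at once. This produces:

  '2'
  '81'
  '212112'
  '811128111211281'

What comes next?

Rewriting the 15 symbols of 811128111211281 one by one yields 212 112 112 112 81 212 112 112 112 81 112 112 81 212 112; concatenated:

212112112112812121121121128111211281212112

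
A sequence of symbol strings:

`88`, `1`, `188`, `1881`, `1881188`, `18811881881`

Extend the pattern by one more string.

188118818811881188

This is a Fibonacci-style word recurrence s(k) = s(k−1)·s(k−2): e.g. 1·88 = 188.
Continuing: 18811881881 · 1881188 gives term 7.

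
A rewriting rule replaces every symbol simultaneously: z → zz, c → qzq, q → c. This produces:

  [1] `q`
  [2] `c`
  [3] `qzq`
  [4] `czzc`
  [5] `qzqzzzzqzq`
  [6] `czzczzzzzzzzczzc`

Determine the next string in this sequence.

Rewriting the 16 symbols of czzczzzzzzzzczzc one by one yields qzq zz zz qzq zz zz zz zz zz zz zz zz qzq zz zz qzq; concatenated:

qzqzzzzqzqzzzzzzzzzzzzzzzzqzqzzzzqzq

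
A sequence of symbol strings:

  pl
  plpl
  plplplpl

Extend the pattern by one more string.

plplplplplplplpl

Each string is two copies of the previous one concatenated.
So the next term is two copies of plplplpl.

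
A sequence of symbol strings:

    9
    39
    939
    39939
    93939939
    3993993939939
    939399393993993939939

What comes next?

3993993939939939399393993993939939

This is a Fibonacci-style word recurrence s(k) = s(k−2)·s(k−1): e.g. 9·39 = 939.
So term 8 is 3993993939939·939399393993993939939.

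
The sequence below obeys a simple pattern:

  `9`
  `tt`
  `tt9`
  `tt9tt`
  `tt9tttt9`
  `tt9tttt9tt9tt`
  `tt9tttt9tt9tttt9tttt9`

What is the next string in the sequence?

tt9tttt9tt9tttt9tttt9tt9tttt9tt9tt

Each term (from the third on) is the previous term followed by the one before it: term 3 = tt·9 = tt9.
Continuing: tt9tttt9tt9tttt9tttt9 · tt9tttt9tt9tt gives term 8.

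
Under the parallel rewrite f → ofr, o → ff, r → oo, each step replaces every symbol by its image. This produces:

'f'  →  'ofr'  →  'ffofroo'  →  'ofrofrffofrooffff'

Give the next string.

Rewriting the 17 symbols of ofrofrffofrooffff one by one yields ff ofr oo ff ofr oo ofr ofr ff ofr oo ff ff ofr ofr ofr ofr; concatenated:

ffofrooffofrooofrofrffofrooffffofrofrofrofr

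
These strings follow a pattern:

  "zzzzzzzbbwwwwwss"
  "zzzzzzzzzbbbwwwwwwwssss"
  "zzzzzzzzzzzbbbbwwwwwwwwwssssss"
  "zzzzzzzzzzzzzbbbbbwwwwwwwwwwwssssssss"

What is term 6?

Term n consists of 2n+3 z's, followed by n b's, followed by 2n+1 w's, followed by 2n-2 s's, where the shown terms are n = 2, 3, 4, 5.
For term 6, n = 7, so the run lengths are 17, 7, 15, 12.

zzzzzzzzzzzzzzzzzbbbbbbbwwwwwwwwwwwwwwwssssssssssss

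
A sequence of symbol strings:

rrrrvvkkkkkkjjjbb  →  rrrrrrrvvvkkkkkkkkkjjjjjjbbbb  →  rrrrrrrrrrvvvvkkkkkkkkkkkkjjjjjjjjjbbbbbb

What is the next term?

rrrrrrrrrrrrrvvvvvkkkkkkkkkkkkkkkjjjjjjjjjjjjbbbbbbbb

Each string has the form r^{3n+1} v^{n+1} k^{3n+3} j^{3n} b^{2n} (n = 1, 2, …).
For the next term, n = 4, so the run lengths are 13, 5, 15, 12, 8.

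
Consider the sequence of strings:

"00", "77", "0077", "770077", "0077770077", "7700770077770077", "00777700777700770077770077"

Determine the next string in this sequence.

This is a Fibonacci-style word recurrence s(k) = s(k−2)·s(k−1): e.g. 00·77 = 0077.
The next term joins 7700770077770077 and 00777700777700770077770077.

770077007777007700777700777700770077770077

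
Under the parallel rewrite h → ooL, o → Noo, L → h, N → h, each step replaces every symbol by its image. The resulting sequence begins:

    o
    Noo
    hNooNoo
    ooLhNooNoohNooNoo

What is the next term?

Applying the rule to each of the 17 symbols of ooLhNooNoohNooNoo gives the pieces Noo Noo h ooL h Noo Noo h Noo Noo ooL h Noo Noo h Noo Noo, which concatenate to the answer.

NooNoohooLhNooNoohNooNooooLhNooNoohNooNoo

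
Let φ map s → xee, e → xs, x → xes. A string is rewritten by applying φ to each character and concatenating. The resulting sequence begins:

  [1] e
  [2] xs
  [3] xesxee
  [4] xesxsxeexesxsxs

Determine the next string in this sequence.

Rewriting the 15 symbols of xesxsxeexesxsxs one by one yields xes xs xee xes xee xes xs xs xes xs xee xes xee xes xee; concatenated:

xesxsxeexesxeexesxsxsxesxsxeexesxeexesxee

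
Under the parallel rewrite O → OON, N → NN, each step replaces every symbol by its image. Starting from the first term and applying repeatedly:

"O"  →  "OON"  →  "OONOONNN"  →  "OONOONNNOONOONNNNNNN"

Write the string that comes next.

Rewriting the 20 symbols of OONOONNNOONOONNNNNNN one by one yields OON OON NN OON OON NN NN NN OON OON NN OON OON NN NN NN NN NN NN NN; concatenated:

OONOONNNOONOONNNNNNNOONOONNNOONOONNNNNNNNNNNNNNN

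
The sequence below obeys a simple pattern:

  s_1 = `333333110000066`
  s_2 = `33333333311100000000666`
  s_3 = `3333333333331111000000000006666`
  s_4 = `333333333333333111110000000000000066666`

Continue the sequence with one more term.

33333333333333333311111100000000000000000666666

Term n consists of 3n 3's, followed by n 1's, followed by 3n-1 0's, followed by n 6's, where the shown terms are n = 2, 3, 4, 5.
At n = 6 the blocks have lengths 18, 6, 17, 6.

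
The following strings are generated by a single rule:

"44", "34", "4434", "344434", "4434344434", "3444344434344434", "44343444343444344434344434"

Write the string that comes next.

This is a Fibonacci-style word recurrence s(k) = s(k−2)·s(k−1): e.g. 44·34 = 4434.
Continuing: 3444344434344434 · 44343444343444344434344434 gives term 8.

344434443434443444343444343444344434344434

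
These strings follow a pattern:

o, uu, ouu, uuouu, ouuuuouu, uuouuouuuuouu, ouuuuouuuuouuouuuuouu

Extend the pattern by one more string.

From term 3 onward, concatenate the second-to-last term with the last: o·uu = ouu, uu·ouu = uuouu, …
So term 8 is uuouuouuuuouu·ouuuuouuuuouuouuuuouu.

uuouuouuuuouuouuuuouuuuouuouuuuouu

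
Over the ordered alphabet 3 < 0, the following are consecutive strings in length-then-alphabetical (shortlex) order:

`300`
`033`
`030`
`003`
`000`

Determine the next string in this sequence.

3333

000 is the last string of length 3, so the next is the first of length 4: 3 repeated 4 times.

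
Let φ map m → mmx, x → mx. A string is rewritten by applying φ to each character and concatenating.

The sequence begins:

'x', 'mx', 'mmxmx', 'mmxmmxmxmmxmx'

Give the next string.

Rewriting the 13 symbols of mmxmmxmxmmxmx one by one yields mmx mmx mx mmx mmx mx mmx mx mmx mmx mx mmx mx; concatenated:

mmxmmxmxmmxmmxmxmmxmxmmxmmxmxmmxmx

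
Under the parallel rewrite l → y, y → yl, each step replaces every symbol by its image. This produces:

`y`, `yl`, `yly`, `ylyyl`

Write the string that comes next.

ylyylyly

Expanding ylyyl: y→yl, l→y, y→yl, y→yl, l→y. Concatenated: yl y yl yl y.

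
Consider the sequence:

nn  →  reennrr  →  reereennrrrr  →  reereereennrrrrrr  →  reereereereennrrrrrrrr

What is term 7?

reereereereereereennrrrrrrrrrrrr

Every step adds ree to the front and rr to the end of the previous string.
From reereereereennrrrrrrrr, 2 further steps: reereereereennrrrrrrrr → reereereereereennrrrrrrrrrr → (answer).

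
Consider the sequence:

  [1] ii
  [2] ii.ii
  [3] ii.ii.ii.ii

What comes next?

ii.ii.ii.ii.ii.ii.ii.ii

Each string is two copies of the previous one joined by '.'.
So the next term is two copies of ii.ii.ii.ii with '.' between the halves.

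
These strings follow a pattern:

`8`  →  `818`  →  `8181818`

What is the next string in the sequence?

818181818181818

Each string is two copies of the previous one joined by '1'.
So the next term is two copies of 8181818 with '1' between the halves.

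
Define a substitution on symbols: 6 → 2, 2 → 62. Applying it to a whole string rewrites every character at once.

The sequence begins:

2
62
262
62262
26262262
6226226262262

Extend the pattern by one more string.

Applying the rule to each of the 13 symbols of 6226226262262 gives the pieces 2 62 62 2 62 62 2 62 2 62 62 2 62, which concatenate to the answer.

262622626226226262262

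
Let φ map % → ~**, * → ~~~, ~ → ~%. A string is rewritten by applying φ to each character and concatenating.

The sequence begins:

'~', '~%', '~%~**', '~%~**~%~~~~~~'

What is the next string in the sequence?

~%~**~%~~~~~~~%~**~%~%~%~%~%~%

Replace each of the 13 characters of ~%~**~%~~~~~~ in place — ~% ~** ~% ~~~ ~~~ ~% ~** ~% ~% ~% ~% ~% ~% — and concatenate.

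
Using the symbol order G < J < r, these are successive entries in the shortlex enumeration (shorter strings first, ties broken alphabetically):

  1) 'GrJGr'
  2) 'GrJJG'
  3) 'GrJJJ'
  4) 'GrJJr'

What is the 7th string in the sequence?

Advancing 3 positions from GrJJr through GrJJr → GrJrG → GrJrJ reaches term 7.

GrJrr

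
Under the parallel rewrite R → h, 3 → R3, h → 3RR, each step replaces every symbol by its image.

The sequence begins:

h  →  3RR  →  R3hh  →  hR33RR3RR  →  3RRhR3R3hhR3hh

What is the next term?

Rewriting the 14 symbols of 3RRhR3R3hhR3hh one by one yields R3 h h 3RR h R3 h R3 3RR 3RR h R3 3RR 3RR; concatenated:

R3hh3RRhR3hR33RR3RRhR33RR3RR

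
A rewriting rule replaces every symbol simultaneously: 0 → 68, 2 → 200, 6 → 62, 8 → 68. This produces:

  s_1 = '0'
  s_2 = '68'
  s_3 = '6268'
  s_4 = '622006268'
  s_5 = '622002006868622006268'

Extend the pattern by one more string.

622002006868200686862686268622002006868622006268

Replace each of the 21 characters of 622002006868622006268 in place — 62 200 200 68 68 200 68 68 62 68 62 68 62 200 200 68 68 62 200 62 68 — and concatenate.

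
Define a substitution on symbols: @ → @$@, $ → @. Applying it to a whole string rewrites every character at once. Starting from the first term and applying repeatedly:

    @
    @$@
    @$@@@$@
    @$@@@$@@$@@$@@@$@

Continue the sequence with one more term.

@$@@@$@@$@@$@@@$@@$@@@$@@$@@@$@@$@@$@@@$@

Replace each of the 17 characters of @$@@@$@@$@@$@@@$@ in place — @$@ @ @$@ @$@ @$@ @ @$@ @$@ @ @$@ @$@ @ @$@ @$@ @$@ @ @$@ — and concatenate.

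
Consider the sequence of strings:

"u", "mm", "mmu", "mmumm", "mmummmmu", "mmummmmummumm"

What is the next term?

From term 3 onward, concatenate the last term with the second-to-last: mm·u = mmu, mmu·mm = mmumm, …
So term 7 is mmummmmummumm·mmummmmu.

mmummmmummummmmummmmu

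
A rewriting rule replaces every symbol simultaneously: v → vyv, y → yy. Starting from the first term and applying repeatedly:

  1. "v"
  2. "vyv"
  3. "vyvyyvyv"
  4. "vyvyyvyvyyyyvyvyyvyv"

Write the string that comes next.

vyvyyvyvyyyyvyvyyvyvyyyyyyyyvyvyyvyvyyyyvyvyyvyv

Replace each of the 20 characters of vyvyyvyvyyyyvyvyyvyv in place — vyv yy vyv yy yy vyv yy vyv yy yy yy yy vyv yy vyv yy yy vyv yy vyv — and concatenate.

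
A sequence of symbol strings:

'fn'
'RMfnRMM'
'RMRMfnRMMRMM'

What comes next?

RMRMRMfnRMMRMMRMM

Each term wraps the previous one in RM on the left and RMM on the right.
One more step from RMRMfnRMMRMM gives the answer.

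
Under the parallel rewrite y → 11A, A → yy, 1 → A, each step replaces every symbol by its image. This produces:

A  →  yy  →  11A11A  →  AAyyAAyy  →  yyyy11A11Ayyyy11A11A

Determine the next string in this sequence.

11A11A11A11AAAyyAAyy11A11A11A11AAAyyAAyy

φ(yyyy11A11Ayyyy11A11A) expands symbol-by-symbol to 11A 11A 11A 11A A A yy A A yy 11A 11A 11A 11A A A yy A A yy; joining the 20 pieces gives the next term.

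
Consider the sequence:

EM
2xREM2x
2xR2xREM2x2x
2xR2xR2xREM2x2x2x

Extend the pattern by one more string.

Every step adds 2xR to the front and 2x to the end of the previous string.
Applying this once more to 2xR2xR2xREM2x2x2x:

2xR2xR2xR2xREM2x2x2x2x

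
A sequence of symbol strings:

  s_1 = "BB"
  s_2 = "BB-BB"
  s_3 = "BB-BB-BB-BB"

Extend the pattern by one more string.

Every step duplicates the string with '-' between the halves.
Doubling BB-BB-BB-BB with '-' between the halves:

BB-BB-BB-BB-BB-BB-BB-BB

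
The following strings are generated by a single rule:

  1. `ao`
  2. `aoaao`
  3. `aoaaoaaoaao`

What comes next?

Every step duplicates the string with 'a' between the halves.
Doubling aoaaoaaoaao with 'a' between the halves:

aoaaoaaoaaoaaoaaoaaoaao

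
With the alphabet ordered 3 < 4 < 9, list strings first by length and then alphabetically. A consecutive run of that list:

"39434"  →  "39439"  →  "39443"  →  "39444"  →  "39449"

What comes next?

Find the rightmost character of 39449 below 9, bump it to the next letter, and reset everything to its right to 3.

39493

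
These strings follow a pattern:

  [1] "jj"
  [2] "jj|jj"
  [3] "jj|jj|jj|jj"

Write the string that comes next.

Every step duplicates the string with '|' between the halves.
Doubling jj|jj|jj|jj with '|' between the halves:

jj|jj|jj|jj|jj|jj|jj|jj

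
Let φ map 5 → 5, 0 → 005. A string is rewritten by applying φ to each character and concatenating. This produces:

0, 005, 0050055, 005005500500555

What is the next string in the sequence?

0050055005005550050055005005555

Applying the rule to each of the 15 symbols of 005005500500555 gives the pieces 005 005 5 005 005 5 5 005 005 5 005 005 5 5 5, which concatenate to the answer.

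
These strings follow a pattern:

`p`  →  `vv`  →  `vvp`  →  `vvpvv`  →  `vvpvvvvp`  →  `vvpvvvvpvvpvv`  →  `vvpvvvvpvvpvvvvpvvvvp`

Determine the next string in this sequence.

From term 3 onward, concatenate the last term with the second-to-last: vv·p = vvp, vvp·vv = vvpvv, …
So term 8 is vvpvvvvpvvpvvvvpvvvvp·vvpvvvvpvvpvv.

vvpvvvvpvvpvvvvpvvvvpvvpvvvvpvvpvv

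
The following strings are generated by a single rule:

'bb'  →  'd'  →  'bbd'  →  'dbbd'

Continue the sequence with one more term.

This is a Fibonacci-style word recurrence s(k) = s(k−2)·s(k−1): e.g. bb·d = bbd.
So term 5 is bbd·dbbd.

bbddbbd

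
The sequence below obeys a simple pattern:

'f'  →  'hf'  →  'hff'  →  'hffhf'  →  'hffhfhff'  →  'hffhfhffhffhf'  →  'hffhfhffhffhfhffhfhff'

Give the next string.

hffhfhffhffhfhffhfhffhffhfhffhffhf

Each term (from the third on) is the previous term followed by the one before it: term 3 = hf·f = hff.
So term 8 is hffhfhffhffhfhffhfhff·hffhfhffhffhf.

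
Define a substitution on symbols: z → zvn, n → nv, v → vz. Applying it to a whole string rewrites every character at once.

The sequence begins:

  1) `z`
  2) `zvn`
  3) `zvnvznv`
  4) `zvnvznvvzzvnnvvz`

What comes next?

Rewriting the 16 symbols of zvnvznvvzzvnnvvz one by one yields zvn vz nv vz zvn nv vz vz zvn zvn vz nv nv vz vz zvn; concatenated:

zvnvznvvzzvnnvvzvzzvnzvnvznvnvvzvzzvn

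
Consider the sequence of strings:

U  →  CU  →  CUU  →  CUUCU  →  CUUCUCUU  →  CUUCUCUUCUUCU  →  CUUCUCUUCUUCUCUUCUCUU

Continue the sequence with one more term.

CUUCUCUUCUUCUCUUCUCUUCUUCUCUUCUUCU

From term 3 onward, concatenate the last term with the second-to-last: CU·U = CUU, CUU·CU = CUUCU, …
Continuing: CUUCUCUUCUUCUCUUCUCUU · CUUCUCUUCUUCU gives term 8.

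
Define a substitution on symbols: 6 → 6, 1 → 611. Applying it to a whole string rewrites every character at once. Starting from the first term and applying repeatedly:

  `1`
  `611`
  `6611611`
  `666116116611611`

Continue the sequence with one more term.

Rewriting the 15 symbols of 666116116611611 one by one yields 6 6 6 611 611 6 611 611 6 6 611 611 6 611 611; concatenated:

6666116116611611666116116611611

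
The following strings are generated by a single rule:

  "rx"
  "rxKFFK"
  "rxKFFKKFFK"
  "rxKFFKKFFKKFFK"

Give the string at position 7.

rxKFFKKFFKKFFKKFFKKFFKKFFK

The strings grow by a fixed suffix KFFK each time.
From rxKFFKKFFKKFFK, 3 further steps: rxKFFKKFFKKFFK → rxKFFKKFFKKFFKKFFK → rxKFFKKFFKKFFKKFFKKFFK → (answer).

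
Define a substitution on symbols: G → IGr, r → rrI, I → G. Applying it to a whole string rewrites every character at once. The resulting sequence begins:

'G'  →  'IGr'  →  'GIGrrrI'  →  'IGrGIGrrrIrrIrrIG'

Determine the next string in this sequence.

Applying the rule to each of the 17 symbols of IGrGIGrrrIrrIrrIG gives the pieces G IGr rrI IGr G IGr rrI rrI rrI G rrI rrI G rrI rrI G IGr, which concatenate to the answer.

GIGrrrIIGrGIGrrrIrrIrrIGrrIrrIGrrIrrIGIGr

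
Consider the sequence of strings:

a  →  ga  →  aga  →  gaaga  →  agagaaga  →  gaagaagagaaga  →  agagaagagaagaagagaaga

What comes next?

From term 3 onward, concatenate the second-to-last term with the last: a·ga = aga, ga·aga = gaaga, …
So term 8 is gaagaagagaaga·agagaagagaagaagagaaga.

gaagaagagaagaagagaagagaagaagagaaga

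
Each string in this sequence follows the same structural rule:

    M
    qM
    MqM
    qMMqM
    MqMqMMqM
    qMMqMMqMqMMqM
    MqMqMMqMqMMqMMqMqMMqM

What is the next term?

qMMqMMqMqMMqMMqMqMMqMqMMqMMqMqMMqM

This is a Fibonacci-style word recurrence s(k) = s(k−2)·s(k−1): e.g. M·qM = MqM.
So term 8 is qMMqMMqMqMMqM·MqMqMMqMqMMqMMqMqMMqM.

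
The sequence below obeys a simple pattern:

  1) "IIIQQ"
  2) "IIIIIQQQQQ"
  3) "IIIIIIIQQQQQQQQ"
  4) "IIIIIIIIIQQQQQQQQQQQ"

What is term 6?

Reading off run lengths: I runs 3, 5, 7, 9; Q runs 2, 5, 8, 11 — each is linear in n (n = 1, 2, …).
Setting n = 6 gives 13, 17 characters in each block.

IIIIIIIIIIIIIQQQQQQQQQQQQQQQQQ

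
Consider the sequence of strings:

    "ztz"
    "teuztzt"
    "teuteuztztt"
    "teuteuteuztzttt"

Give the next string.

teuteuteuteuztztttt

Each term wraps the previous one in teu on the left and t on the right.
One more step from teuteuteuztzttt gives the answer.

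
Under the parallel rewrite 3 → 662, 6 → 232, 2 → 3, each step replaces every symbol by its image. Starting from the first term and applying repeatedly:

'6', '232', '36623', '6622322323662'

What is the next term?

232232336623366236622322323

Replace each of the 13 characters of 6622322323662 in place — 232 232 3 3 662 3 3 662 3 662 232 232 3 — and concatenate.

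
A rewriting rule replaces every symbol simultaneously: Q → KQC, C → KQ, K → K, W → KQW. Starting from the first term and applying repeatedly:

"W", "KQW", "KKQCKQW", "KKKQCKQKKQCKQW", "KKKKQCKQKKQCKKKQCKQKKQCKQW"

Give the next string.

Applying the rule to each of the 26 symbols of KKKKQCKQKKQCKKKQCKQKKQCKQW gives the pieces K K K K KQC KQ K KQC K K KQC KQ K K K KQC KQ K KQC K K KQC KQ K KQC KQW, which concatenate to the answer.

KKKKKQCKQKKQCKKKQCKQKKKKQCKQKKQCKKKQCKQKKQCKQW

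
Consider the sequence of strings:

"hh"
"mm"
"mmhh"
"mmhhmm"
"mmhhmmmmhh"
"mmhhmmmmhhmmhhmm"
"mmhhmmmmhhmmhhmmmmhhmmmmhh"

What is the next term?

From term 3 onward, concatenate the last term with the second-to-last: mm·hh = mmhh, mmhh·mm = mmhhmm, …
So term 8 is mmhhmmmmhhmmhhmmmmhhmmmmhh·mmhhmmmmhhmmhhmm.

mmhhmmmmhhmmhhmmmmhhmmmmhhmmhhmmmmhhmmhhmm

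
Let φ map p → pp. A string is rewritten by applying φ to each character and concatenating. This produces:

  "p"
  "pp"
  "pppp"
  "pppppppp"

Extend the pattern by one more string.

pppppppppppppppp

Apply φ to pppppppp symbol by symbol: p→pp, p→pp, p→pp, p→pp, p→pp, p→pp, p→pp, p→pp; joined: pp pp pp pp pp pp pp pp.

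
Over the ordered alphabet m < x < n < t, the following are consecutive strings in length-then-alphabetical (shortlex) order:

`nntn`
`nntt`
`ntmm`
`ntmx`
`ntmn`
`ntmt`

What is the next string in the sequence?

The successor of ntmt increments the rightmost position that isn't already t and resets every position after it to m.

ntxm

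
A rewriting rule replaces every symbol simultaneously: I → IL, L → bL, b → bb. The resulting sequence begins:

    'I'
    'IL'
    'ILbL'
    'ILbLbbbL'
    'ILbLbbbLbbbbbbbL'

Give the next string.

Replace each of the 16 characters of ILbLbbbLbbbbbbbL in place — IL bL bb bL bb bb bb bL bb bb bb bb bb bb bb bL — and concatenate.

ILbLbbbLbbbbbbbLbbbbbbbbbbbbbbbL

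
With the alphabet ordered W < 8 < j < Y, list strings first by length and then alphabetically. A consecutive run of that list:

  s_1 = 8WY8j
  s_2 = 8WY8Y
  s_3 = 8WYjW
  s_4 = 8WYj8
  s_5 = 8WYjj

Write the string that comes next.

8WYjY

Find the rightmost character of 8WYjj below Y, bump it to the next letter, and reset everything to its right to W.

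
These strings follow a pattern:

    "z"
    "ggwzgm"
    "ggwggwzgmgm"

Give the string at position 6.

s(k+1) = ggw·s(k)·gm, so each term gains ggw as a prefix and gm as a suffix.
From ggwggwzgmgm, 3 further steps: ggwggwzgmgm → ggwggwggwzgmgmgm → ggwggwggwggwzgmgmgmgm → (answer).

ggwggwggwggwggwzgmgmgmgmgm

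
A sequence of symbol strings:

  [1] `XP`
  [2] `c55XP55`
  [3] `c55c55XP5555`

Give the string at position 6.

Each term wraps the previous one in c55 on the left and 55 on the right.
From c55c55XP5555, 3 further steps: c55c55XP5555 → c55c55c55XP555555 → c55c55c55c55XP55555555 → (answer).

c55c55c55c55c55XP5555555555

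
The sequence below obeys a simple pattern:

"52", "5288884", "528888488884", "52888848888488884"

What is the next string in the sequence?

5288884888848888488884

Every step adds 88884 to the end: s(k+1) = s(k)·88884.
One more step from 52888848888488884 gives the answer.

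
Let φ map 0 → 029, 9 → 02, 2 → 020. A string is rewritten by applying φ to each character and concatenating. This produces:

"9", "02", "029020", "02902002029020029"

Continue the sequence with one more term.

φ(02902002029020029) expands symbol-by-symbol to 029 020 02 029 020 029 029 020 029 020 02 029 020 029 029 020 02; joining the 17 pieces gives the next term.

029020020290200290290200290200202902002902902002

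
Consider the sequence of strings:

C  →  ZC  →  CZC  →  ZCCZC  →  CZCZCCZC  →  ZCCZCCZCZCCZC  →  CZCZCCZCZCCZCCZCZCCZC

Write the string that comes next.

This is a Fibonacci-style word recurrence s(k) = s(k−2)·s(k−1): e.g. C·ZC = CZC.
So term 8 is ZCCZCCZCZCCZC·CZCZCCZCZCCZCCZCZCCZC.

ZCCZCCZCZCCZCCZCZCCZCZCCZCCZCZCCZC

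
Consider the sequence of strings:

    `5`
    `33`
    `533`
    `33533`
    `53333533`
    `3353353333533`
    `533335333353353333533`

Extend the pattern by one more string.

3353353333533533335333353353333533

This is a Fibonacci-style word recurrence s(k) = s(k−2)·s(k−1): e.g. 5·33 = 533.
So term 8 is 3353353333533·533335333353353333533.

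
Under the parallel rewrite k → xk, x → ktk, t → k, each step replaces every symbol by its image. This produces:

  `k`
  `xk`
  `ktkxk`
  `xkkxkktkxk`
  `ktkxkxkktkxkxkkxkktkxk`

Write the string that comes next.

Rewriting the 22 symbols of ktkxkxkktkxkxkkxkktkxk one by one yields xk k xk ktk xk ktk xk xk k xk ktk xk ktk xk xk ktk xk xk k xk ktk xk; concatenated:

xkkxkktkxkktkxkxkkxkktkxkktkxkxkktkxkxkkxkktkxk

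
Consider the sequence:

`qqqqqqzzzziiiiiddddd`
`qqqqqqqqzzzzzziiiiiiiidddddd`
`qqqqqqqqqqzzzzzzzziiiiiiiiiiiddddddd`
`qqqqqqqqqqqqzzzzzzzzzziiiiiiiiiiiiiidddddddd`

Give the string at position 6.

qqqqqqqqqqqqqqqqzzzzzzzzzzzzzziiiiiiiiiiiiiiiiiiiidddddddddd

Reading off run lengths: q runs 6, 8, 10, 12; z runs 4, 6, 8, 10; i runs 5, 8, 11, 14; d runs 5, 6, 7, 8 — each is linear in n, where the shown terms are n = 2, 3, 4, 5.
For term 6, n = 7, so the run lengths are 16, 14, 20, 10.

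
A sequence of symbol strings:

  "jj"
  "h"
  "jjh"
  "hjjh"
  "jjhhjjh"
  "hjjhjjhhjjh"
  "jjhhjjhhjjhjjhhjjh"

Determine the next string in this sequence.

From term 3 onward, concatenate the second-to-last term with the last: jj·h = jjh, h·jjh = hjjh, …
The next term joins hjjhjjhhjjh and jjhhjjhhjjhjjhhjjh.

hjjhjjhhjjhjjhhjjhhjjhjjhhjjh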